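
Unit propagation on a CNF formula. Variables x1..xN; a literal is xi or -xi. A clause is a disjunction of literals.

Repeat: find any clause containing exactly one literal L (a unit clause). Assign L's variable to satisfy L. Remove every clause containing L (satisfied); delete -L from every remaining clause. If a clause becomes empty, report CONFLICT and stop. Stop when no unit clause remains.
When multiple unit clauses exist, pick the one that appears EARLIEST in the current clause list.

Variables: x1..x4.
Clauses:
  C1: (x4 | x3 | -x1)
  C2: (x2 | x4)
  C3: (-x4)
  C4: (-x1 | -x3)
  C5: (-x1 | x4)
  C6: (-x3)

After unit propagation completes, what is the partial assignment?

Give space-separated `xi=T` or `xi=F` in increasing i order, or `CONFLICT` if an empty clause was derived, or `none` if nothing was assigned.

Answer: x1=F x2=T x3=F x4=F

Derivation:
unit clause [-4] forces x4=F; simplify:
  drop 4 from [4, 3, -1] -> [3, -1]
  drop 4 from [2, 4] -> [2]
  drop 4 from [-1, 4] -> [-1]
  satisfied 1 clause(s); 5 remain; assigned so far: [4]
unit clause [2] forces x2=T; simplify:
  satisfied 1 clause(s); 4 remain; assigned so far: [2, 4]
unit clause [-1] forces x1=F; simplify:
  satisfied 3 clause(s); 1 remain; assigned so far: [1, 2, 4]
unit clause [-3] forces x3=F; simplify:
  satisfied 1 clause(s); 0 remain; assigned so far: [1, 2, 3, 4]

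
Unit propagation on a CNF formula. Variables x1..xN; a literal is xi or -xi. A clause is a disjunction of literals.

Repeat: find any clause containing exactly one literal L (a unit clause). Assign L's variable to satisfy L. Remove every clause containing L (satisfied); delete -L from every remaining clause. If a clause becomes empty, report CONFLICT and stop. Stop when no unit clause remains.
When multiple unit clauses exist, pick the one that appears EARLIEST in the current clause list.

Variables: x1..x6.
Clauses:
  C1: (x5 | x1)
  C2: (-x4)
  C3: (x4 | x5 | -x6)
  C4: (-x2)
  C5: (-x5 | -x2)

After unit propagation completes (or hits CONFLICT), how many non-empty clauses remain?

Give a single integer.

Answer: 2

Derivation:
unit clause [-4] forces x4=F; simplify:
  drop 4 from [4, 5, -6] -> [5, -6]
  satisfied 1 clause(s); 4 remain; assigned so far: [4]
unit clause [-2] forces x2=F; simplify:
  satisfied 2 clause(s); 2 remain; assigned so far: [2, 4]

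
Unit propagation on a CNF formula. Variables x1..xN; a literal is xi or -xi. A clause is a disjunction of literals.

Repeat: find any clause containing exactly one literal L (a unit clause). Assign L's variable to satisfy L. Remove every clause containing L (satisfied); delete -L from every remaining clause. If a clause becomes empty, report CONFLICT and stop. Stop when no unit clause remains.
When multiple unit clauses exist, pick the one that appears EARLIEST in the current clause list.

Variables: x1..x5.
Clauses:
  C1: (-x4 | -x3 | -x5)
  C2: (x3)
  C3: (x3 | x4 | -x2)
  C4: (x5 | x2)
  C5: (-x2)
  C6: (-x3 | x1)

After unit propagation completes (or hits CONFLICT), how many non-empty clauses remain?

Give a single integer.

unit clause [3] forces x3=T; simplify:
  drop -3 from [-4, -3, -5] -> [-4, -5]
  drop -3 from [-3, 1] -> [1]
  satisfied 2 clause(s); 4 remain; assigned so far: [3]
unit clause [-2] forces x2=F; simplify:
  drop 2 from [5, 2] -> [5]
  satisfied 1 clause(s); 3 remain; assigned so far: [2, 3]
unit clause [5] forces x5=T; simplify:
  drop -5 from [-4, -5] -> [-4]
  satisfied 1 clause(s); 2 remain; assigned so far: [2, 3, 5]
unit clause [-4] forces x4=F; simplify:
  satisfied 1 clause(s); 1 remain; assigned so far: [2, 3, 4, 5]
unit clause [1] forces x1=T; simplify:
  satisfied 1 clause(s); 0 remain; assigned so far: [1, 2, 3, 4, 5]

Answer: 0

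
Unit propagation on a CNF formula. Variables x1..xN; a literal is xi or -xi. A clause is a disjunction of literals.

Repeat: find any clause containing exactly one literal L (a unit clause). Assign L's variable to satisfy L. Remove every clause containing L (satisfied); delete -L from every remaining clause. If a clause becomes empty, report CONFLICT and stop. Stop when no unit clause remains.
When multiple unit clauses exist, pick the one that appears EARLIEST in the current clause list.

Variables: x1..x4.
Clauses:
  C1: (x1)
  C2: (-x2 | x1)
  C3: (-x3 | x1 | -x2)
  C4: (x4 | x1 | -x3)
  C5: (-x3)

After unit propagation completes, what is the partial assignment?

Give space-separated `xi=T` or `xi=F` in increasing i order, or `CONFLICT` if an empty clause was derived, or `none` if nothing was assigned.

unit clause [1] forces x1=T; simplify:
  satisfied 4 clause(s); 1 remain; assigned so far: [1]
unit clause [-3] forces x3=F; simplify:
  satisfied 1 clause(s); 0 remain; assigned so far: [1, 3]

Answer: x1=T x3=F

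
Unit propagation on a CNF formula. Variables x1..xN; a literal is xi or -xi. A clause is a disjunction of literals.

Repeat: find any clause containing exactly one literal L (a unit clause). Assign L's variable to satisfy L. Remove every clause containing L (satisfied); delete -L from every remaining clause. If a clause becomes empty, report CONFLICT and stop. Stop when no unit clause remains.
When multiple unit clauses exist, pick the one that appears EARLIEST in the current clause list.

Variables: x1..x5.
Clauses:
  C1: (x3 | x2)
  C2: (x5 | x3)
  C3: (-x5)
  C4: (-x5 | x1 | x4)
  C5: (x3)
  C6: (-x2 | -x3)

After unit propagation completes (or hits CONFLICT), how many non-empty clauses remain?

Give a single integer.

Answer: 0

Derivation:
unit clause [-5] forces x5=F; simplify:
  drop 5 from [5, 3] -> [3]
  satisfied 2 clause(s); 4 remain; assigned so far: [5]
unit clause [3] forces x3=T; simplify:
  drop -3 from [-2, -3] -> [-2]
  satisfied 3 clause(s); 1 remain; assigned so far: [3, 5]
unit clause [-2] forces x2=F; simplify:
  satisfied 1 clause(s); 0 remain; assigned so far: [2, 3, 5]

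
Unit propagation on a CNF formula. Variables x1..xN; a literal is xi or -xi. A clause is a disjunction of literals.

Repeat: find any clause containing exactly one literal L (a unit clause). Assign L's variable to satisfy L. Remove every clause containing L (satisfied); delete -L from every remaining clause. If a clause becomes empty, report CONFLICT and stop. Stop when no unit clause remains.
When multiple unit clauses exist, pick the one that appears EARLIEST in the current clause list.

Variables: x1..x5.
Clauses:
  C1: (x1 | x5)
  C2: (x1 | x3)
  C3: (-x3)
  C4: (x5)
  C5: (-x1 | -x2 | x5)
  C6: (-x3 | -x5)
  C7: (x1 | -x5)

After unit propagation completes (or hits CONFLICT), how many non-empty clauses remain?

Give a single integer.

unit clause [-3] forces x3=F; simplify:
  drop 3 from [1, 3] -> [1]
  satisfied 2 clause(s); 5 remain; assigned so far: [3]
unit clause [1] forces x1=T; simplify:
  drop -1 from [-1, -2, 5] -> [-2, 5]
  satisfied 3 clause(s); 2 remain; assigned so far: [1, 3]
unit clause [5] forces x5=T; simplify:
  satisfied 2 clause(s); 0 remain; assigned so far: [1, 3, 5]

Answer: 0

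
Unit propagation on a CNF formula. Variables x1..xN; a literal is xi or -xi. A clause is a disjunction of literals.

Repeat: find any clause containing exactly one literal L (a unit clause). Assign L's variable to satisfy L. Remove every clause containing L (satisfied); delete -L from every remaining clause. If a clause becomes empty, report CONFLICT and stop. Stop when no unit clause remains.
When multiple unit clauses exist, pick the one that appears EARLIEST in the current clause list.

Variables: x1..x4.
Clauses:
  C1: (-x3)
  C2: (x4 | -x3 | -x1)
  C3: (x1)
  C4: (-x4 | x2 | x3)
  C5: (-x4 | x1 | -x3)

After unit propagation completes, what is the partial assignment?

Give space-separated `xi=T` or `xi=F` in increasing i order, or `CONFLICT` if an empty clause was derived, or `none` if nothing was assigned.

Answer: x1=T x3=F

Derivation:
unit clause [-3] forces x3=F; simplify:
  drop 3 from [-4, 2, 3] -> [-4, 2]
  satisfied 3 clause(s); 2 remain; assigned so far: [3]
unit clause [1] forces x1=T; simplify:
  satisfied 1 clause(s); 1 remain; assigned so far: [1, 3]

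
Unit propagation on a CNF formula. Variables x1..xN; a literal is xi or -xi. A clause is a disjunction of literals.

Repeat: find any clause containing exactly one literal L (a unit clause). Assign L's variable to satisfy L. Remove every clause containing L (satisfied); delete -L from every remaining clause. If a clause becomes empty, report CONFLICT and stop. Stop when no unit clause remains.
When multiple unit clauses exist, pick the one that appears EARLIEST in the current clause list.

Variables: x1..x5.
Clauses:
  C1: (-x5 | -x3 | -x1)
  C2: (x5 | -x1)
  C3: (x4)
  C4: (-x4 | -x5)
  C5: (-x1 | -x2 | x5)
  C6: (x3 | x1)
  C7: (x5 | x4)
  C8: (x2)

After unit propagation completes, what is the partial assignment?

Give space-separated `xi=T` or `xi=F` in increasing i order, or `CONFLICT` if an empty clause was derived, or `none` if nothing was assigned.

unit clause [4] forces x4=T; simplify:
  drop -4 from [-4, -5] -> [-5]
  satisfied 2 clause(s); 6 remain; assigned so far: [4]
unit clause [-5] forces x5=F; simplify:
  drop 5 from [5, -1] -> [-1]
  drop 5 from [-1, -2, 5] -> [-1, -2]
  satisfied 2 clause(s); 4 remain; assigned so far: [4, 5]
unit clause [-1] forces x1=F; simplify:
  drop 1 from [3, 1] -> [3]
  satisfied 2 clause(s); 2 remain; assigned so far: [1, 4, 5]
unit clause [3] forces x3=T; simplify:
  satisfied 1 clause(s); 1 remain; assigned so far: [1, 3, 4, 5]
unit clause [2] forces x2=T; simplify:
  satisfied 1 clause(s); 0 remain; assigned so far: [1, 2, 3, 4, 5]

Answer: x1=F x2=T x3=T x4=T x5=F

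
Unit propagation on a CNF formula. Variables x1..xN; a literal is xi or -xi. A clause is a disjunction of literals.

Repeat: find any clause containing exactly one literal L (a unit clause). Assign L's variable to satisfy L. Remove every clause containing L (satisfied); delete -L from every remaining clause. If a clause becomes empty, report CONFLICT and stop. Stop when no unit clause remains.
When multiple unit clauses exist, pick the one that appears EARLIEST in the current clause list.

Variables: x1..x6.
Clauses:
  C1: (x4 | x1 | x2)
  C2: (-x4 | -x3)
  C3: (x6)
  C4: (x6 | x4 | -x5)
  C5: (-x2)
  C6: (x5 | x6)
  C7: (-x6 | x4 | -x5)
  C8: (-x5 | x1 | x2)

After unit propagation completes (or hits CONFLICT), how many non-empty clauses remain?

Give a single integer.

unit clause [6] forces x6=T; simplify:
  drop -6 from [-6, 4, -5] -> [4, -5]
  satisfied 3 clause(s); 5 remain; assigned so far: [6]
unit clause [-2] forces x2=F; simplify:
  drop 2 from [4, 1, 2] -> [4, 1]
  drop 2 from [-5, 1, 2] -> [-5, 1]
  satisfied 1 clause(s); 4 remain; assigned so far: [2, 6]

Answer: 4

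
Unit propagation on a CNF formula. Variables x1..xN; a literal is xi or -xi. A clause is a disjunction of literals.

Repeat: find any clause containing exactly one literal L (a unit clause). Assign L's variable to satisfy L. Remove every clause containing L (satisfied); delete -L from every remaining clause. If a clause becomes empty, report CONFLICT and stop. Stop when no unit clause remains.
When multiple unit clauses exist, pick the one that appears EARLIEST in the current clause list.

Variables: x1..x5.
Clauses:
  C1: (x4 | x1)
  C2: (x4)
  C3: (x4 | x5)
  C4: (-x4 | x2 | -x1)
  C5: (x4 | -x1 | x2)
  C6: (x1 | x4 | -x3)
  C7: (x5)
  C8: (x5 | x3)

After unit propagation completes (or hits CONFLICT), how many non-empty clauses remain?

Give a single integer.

unit clause [4] forces x4=T; simplify:
  drop -4 from [-4, 2, -1] -> [2, -1]
  satisfied 5 clause(s); 3 remain; assigned so far: [4]
unit clause [5] forces x5=T; simplify:
  satisfied 2 clause(s); 1 remain; assigned so far: [4, 5]

Answer: 1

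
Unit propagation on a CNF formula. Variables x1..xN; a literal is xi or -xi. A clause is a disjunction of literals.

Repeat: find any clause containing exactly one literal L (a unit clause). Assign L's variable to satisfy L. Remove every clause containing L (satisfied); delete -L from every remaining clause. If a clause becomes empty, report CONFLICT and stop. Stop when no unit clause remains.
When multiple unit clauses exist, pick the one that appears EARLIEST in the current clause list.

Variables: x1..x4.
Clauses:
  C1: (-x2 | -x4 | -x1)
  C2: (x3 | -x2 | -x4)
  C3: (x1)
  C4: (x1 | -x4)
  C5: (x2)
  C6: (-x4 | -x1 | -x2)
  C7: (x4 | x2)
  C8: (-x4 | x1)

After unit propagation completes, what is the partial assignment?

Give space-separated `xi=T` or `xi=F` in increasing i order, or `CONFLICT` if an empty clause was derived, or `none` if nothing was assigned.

unit clause [1] forces x1=T; simplify:
  drop -1 from [-2, -4, -1] -> [-2, -4]
  drop -1 from [-4, -1, -2] -> [-4, -2]
  satisfied 3 clause(s); 5 remain; assigned so far: [1]
unit clause [2] forces x2=T; simplify:
  drop -2 from [-2, -4] -> [-4]
  drop -2 from [3, -2, -4] -> [3, -4]
  drop -2 from [-4, -2] -> [-4]
  satisfied 2 clause(s); 3 remain; assigned so far: [1, 2]
unit clause [-4] forces x4=F; simplify:
  satisfied 3 clause(s); 0 remain; assigned so far: [1, 2, 4]

Answer: x1=T x2=T x4=F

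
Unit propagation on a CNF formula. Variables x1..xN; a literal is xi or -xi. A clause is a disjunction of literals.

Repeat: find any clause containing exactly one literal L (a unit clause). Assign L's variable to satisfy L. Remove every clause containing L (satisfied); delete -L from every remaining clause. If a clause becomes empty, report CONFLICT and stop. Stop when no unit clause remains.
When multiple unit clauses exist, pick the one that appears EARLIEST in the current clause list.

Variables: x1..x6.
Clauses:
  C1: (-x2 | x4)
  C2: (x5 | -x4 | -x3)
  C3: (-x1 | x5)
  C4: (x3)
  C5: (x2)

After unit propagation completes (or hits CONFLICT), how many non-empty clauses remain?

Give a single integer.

unit clause [3] forces x3=T; simplify:
  drop -3 from [5, -4, -3] -> [5, -4]
  satisfied 1 clause(s); 4 remain; assigned so far: [3]
unit clause [2] forces x2=T; simplify:
  drop -2 from [-2, 4] -> [4]
  satisfied 1 clause(s); 3 remain; assigned so far: [2, 3]
unit clause [4] forces x4=T; simplify:
  drop -4 from [5, -4] -> [5]
  satisfied 1 clause(s); 2 remain; assigned so far: [2, 3, 4]
unit clause [5] forces x5=T; simplify:
  satisfied 2 clause(s); 0 remain; assigned so far: [2, 3, 4, 5]

Answer: 0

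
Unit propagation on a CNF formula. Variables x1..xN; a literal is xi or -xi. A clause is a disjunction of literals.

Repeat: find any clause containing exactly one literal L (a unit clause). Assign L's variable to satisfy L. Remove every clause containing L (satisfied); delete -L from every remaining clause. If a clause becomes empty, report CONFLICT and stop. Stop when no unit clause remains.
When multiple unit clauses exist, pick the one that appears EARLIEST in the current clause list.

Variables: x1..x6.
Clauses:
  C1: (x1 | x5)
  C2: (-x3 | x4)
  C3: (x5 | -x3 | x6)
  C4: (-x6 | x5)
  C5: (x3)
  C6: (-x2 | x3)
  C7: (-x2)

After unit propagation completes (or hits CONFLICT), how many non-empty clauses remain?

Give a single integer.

Answer: 3

Derivation:
unit clause [3] forces x3=T; simplify:
  drop -3 from [-3, 4] -> [4]
  drop -3 from [5, -3, 6] -> [5, 6]
  satisfied 2 clause(s); 5 remain; assigned so far: [3]
unit clause [4] forces x4=T; simplify:
  satisfied 1 clause(s); 4 remain; assigned so far: [3, 4]
unit clause [-2] forces x2=F; simplify:
  satisfied 1 clause(s); 3 remain; assigned so far: [2, 3, 4]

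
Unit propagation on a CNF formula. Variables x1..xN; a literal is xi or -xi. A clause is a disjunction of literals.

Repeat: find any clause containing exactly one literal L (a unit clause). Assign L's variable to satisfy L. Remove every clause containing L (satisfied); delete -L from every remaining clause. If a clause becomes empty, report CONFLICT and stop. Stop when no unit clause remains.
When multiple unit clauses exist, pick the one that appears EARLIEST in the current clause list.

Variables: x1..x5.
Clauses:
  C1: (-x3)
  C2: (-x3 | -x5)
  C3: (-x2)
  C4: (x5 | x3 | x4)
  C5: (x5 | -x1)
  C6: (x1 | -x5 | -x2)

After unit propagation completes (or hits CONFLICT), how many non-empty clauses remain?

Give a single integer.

unit clause [-3] forces x3=F; simplify:
  drop 3 from [5, 3, 4] -> [5, 4]
  satisfied 2 clause(s); 4 remain; assigned so far: [3]
unit clause [-2] forces x2=F; simplify:
  satisfied 2 clause(s); 2 remain; assigned so far: [2, 3]

Answer: 2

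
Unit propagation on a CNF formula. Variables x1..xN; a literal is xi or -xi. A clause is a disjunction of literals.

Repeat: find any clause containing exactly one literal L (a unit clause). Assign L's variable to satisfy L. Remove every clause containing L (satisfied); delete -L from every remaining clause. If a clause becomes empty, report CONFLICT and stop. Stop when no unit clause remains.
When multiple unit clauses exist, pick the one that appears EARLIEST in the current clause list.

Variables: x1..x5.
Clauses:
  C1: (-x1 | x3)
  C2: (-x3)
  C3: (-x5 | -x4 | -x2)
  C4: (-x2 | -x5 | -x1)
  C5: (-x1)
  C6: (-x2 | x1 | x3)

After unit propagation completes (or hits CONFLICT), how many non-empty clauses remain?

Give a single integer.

unit clause [-3] forces x3=F; simplify:
  drop 3 from [-1, 3] -> [-1]
  drop 3 from [-2, 1, 3] -> [-2, 1]
  satisfied 1 clause(s); 5 remain; assigned so far: [3]
unit clause [-1] forces x1=F; simplify:
  drop 1 from [-2, 1] -> [-2]
  satisfied 3 clause(s); 2 remain; assigned so far: [1, 3]
unit clause [-2] forces x2=F; simplify:
  satisfied 2 clause(s); 0 remain; assigned so far: [1, 2, 3]

Answer: 0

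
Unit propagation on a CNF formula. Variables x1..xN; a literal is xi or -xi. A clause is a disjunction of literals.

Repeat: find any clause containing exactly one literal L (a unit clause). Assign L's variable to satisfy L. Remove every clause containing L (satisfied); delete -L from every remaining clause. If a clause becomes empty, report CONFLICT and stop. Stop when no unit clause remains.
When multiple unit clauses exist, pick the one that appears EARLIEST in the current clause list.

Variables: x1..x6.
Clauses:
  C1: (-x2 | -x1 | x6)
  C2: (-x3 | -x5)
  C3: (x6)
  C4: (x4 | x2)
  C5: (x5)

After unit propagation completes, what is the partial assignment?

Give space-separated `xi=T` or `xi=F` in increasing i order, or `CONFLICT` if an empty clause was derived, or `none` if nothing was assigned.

unit clause [6] forces x6=T; simplify:
  satisfied 2 clause(s); 3 remain; assigned so far: [6]
unit clause [5] forces x5=T; simplify:
  drop -5 from [-3, -5] -> [-3]
  satisfied 1 clause(s); 2 remain; assigned so far: [5, 6]
unit clause [-3] forces x3=F; simplify:
  satisfied 1 clause(s); 1 remain; assigned so far: [3, 5, 6]

Answer: x3=F x5=T x6=T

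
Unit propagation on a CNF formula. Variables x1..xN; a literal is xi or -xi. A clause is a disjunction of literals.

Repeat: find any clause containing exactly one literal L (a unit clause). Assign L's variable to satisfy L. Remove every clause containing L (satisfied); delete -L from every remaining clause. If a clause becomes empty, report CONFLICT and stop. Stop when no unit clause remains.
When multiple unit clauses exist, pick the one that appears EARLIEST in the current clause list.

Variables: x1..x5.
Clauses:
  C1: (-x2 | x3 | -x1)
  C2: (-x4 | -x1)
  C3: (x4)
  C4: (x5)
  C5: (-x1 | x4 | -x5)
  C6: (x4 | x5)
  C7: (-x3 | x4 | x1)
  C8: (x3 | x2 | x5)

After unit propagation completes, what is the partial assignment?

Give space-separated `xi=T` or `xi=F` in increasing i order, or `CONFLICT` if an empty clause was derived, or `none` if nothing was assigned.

Answer: x1=F x4=T x5=T

Derivation:
unit clause [4] forces x4=T; simplify:
  drop -4 from [-4, -1] -> [-1]
  satisfied 4 clause(s); 4 remain; assigned so far: [4]
unit clause [-1] forces x1=F; simplify:
  satisfied 2 clause(s); 2 remain; assigned so far: [1, 4]
unit clause [5] forces x5=T; simplify:
  satisfied 2 clause(s); 0 remain; assigned so far: [1, 4, 5]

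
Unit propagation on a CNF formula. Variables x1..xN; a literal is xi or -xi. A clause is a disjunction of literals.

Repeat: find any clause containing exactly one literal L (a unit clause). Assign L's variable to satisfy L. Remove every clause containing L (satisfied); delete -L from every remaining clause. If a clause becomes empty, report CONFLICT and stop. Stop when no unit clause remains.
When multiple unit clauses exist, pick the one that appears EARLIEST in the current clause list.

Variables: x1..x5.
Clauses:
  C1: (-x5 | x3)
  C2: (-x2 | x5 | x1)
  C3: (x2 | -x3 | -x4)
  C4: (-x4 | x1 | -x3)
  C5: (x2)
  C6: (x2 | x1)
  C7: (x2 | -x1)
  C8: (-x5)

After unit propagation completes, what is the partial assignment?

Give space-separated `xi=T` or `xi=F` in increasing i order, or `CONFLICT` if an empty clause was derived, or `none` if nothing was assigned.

Answer: x1=T x2=T x5=F

Derivation:
unit clause [2] forces x2=T; simplify:
  drop -2 from [-2, 5, 1] -> [5, 1]
  satisfied 4 clause(s); 4 remain; assigned so far: [2]
unit clause [-5] forces x5=F; simplify:
  drop 5 from [5, 1] -> [1]
  satisfied 2 clause(s); 2 remain; assigned so far: [2, 5]
unit clause [1] forces x1=T; simplify:
  satisfied 2 clause(s); 0 remain; assigned so far: [1, 2, 5]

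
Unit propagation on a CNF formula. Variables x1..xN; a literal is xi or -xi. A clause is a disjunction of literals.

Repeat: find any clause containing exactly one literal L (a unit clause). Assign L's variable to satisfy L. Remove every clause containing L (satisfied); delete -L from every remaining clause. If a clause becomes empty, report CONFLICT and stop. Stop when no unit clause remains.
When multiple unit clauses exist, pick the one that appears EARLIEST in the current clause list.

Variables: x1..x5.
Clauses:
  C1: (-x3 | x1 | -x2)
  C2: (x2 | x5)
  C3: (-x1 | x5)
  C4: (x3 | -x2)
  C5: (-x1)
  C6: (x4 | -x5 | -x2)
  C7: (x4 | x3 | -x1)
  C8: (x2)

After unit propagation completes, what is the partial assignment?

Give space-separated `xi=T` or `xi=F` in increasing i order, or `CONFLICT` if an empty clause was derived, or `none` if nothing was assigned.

unit clause [-1] forces x1=F; simplify:
  drop 1 from [-3, 1, -2] -> [-3, -2]
  satisfied 3 clause(s); 5 remain; assigned so far: [1]
unit clause [2] forces x2=T; simplify:
  drop -2 from [-3, -2] -> [-3]
  drop -2 from [3, -2] -> [3]
  drop -2 from [4, -5, -2] -> [4, -5]
  satisfied 2 clause(s); 3 remain; assigned so far: [1, 2]
unit clause [-3] forces x3=F; simplify:
  drop 3 from [3] -> [] (empty!)
  satisfied 1 clause(s); 2 remain; assigned so far: [1, 2, 3]
CONFLICT (empty clause)

Answer: CONFLICT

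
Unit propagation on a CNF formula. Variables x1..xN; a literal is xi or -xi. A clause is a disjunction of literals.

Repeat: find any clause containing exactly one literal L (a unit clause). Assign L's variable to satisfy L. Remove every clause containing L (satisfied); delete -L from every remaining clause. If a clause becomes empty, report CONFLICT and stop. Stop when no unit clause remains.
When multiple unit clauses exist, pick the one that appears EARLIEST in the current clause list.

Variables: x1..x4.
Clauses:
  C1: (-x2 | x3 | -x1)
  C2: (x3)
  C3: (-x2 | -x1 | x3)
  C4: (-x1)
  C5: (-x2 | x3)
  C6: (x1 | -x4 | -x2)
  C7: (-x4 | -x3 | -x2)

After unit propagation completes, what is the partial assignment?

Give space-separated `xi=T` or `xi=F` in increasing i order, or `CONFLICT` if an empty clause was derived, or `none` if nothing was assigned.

Answer: x1=F x3=T

Derivation:
unit clause [3] forces x3=T; simplify:
  drop -3 from [-4, -3, -2] -> [-4, -2]
  satisfied 4 clause(s); 3 remain; assigned so far: [3]
unit clause [-1] forces x1=F; simplify:
  drop 1 from [1, -4, -2] -> [-4, -2]
  satisfied 1 clause(s); 2 remain; assigned so far: [1, 3]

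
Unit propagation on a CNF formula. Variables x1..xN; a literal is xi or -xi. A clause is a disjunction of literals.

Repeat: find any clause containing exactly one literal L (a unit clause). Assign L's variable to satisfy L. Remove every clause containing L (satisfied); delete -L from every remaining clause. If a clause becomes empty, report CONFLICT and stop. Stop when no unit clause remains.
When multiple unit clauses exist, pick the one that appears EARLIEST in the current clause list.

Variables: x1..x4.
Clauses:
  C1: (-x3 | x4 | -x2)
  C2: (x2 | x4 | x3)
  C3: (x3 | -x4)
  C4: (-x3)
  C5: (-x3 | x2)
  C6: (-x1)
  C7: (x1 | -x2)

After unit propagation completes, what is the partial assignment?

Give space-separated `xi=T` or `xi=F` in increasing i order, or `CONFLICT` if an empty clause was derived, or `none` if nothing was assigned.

unit clause [-3] forces x3=F; simplify:
  drop 3 from [2, 4, 3] -> [2, 4]
  drop 3 from [3, -4] -> [-4]
  satisfied 3 clause(s); 4 remain; assigned so far: [3]
unit clause [-4] forces x4=F; simplify:
  drop 4 from [2, 4] -> [2]
  satisfied 1 clause(s); 3 remain; assigned so far: [3, 4]
unit clause [2] forces x2=T; simplify:
  drop -2 from [1, -2] -> [1]
  satisfied 1 clause(s); 2 remain; assigned so far: [2, 3, 4]
unit clause [-1] forces x1=F; simplify:
  drop 1 from [1] -> [] (empty!)
  satisfied 1 clause(s); 1 remain; assigned so far: [1, 2, 3, 4]
CONFLICT (empty clause)

Answer: CONFLICT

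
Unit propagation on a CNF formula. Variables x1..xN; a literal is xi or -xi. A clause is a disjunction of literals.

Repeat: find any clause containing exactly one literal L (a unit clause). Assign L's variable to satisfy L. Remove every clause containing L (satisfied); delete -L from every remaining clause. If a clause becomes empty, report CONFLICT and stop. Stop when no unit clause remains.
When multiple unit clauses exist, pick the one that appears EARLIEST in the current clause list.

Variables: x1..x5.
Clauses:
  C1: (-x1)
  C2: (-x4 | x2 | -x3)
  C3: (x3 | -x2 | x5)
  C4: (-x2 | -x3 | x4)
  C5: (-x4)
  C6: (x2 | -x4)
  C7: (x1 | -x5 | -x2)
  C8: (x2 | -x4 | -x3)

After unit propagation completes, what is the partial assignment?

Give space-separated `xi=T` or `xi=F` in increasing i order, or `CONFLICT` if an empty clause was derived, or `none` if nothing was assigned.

Answer: x1=F x4=F

Derivation:
unit clause [-1] forces x1=F; simplify:
  drop 1 from [1, -5, -2] -> [-5, -2]
  satisfied 1 clause(s); 7 remain; assigned so far: [1]
unit clause [-4] forces x4=F; simplify:
  drop 4 from [-2, -3, 4] -> [-2, -3]
  satisfied 4 clause(s); 3 remain; assigned so far: [1, 4]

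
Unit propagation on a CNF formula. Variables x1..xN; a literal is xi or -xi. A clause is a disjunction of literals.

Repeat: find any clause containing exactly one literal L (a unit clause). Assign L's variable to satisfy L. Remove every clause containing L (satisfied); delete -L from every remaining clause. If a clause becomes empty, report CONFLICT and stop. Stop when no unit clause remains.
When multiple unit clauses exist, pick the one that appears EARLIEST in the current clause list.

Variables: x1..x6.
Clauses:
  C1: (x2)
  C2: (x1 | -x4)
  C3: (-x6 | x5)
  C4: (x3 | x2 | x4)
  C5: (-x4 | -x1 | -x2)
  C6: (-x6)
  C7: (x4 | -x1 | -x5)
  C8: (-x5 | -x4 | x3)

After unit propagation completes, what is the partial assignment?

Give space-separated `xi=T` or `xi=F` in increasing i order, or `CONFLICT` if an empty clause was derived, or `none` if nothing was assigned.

unit clause [2] forces x2=T; simplify:
  drop -2 from [-4, -1, -2] -> [-4, -1]
  satisfied 2 clause(s); 6 remain; assigned so far: [2]
unit clause [-6] forces x6=F; simplify:
  satisfied 2 clause(s); 4 remain; assigned so far: [2, 6]

Answer: x2=T x6=F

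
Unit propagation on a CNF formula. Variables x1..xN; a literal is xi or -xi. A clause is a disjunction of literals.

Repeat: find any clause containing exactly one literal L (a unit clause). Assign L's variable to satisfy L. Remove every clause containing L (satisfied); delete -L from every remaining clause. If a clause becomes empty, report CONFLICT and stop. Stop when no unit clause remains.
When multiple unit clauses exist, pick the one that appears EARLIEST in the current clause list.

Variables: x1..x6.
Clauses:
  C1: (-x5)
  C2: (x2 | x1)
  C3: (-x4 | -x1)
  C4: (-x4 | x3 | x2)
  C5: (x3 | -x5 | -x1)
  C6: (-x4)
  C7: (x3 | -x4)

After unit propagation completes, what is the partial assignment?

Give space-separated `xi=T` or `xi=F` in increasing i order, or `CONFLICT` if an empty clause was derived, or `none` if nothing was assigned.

Answer: x4=F x5=F

Derivation:
unit clause [-5] forces x5=F; simplify:
  satisfied 2 clause(s); 5 remain; assigned so far: [5]
unit clause [-4] forces x4=F; simplify:
  satisfied 4 clause(s); 1 remain; assigned so far: [4, 5]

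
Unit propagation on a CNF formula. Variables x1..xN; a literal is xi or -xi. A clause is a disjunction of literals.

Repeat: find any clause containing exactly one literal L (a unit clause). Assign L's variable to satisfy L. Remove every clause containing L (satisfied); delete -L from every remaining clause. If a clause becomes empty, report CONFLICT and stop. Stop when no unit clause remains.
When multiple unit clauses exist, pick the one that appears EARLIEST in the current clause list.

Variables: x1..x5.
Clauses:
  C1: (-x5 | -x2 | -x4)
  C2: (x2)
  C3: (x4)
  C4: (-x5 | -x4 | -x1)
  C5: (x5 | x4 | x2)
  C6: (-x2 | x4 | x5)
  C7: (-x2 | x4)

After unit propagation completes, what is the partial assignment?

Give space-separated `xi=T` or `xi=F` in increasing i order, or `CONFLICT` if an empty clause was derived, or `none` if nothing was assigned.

Answer: x2=T x4=T x5=F

Derivation:
unit clause [2] forces x2=T; simplify:
  drop -2 from [-5, -2, -4] -> [-5, -4]
  drop -2 from [-2, 4, 5] -> [4, 5]
  drop -2 from [-2, 4] -> [4]
  satisfied 2 clause(s); 5 remain; assigned so far: [2]
unit clause [4] forces x4=T; simplify:
  drop -4 from [-5, -4] -> [-5]
  drop -4 from [-5, -4, -1] -> [-5, -1]
  satisfied 3 clause(s); 2 remain; assigned so far: [2, 4]
unit clause [-5] forces x5=F; simplify:
  satisfied 2 clause(s); 0 remain; assigned so far: [2, 4, 5]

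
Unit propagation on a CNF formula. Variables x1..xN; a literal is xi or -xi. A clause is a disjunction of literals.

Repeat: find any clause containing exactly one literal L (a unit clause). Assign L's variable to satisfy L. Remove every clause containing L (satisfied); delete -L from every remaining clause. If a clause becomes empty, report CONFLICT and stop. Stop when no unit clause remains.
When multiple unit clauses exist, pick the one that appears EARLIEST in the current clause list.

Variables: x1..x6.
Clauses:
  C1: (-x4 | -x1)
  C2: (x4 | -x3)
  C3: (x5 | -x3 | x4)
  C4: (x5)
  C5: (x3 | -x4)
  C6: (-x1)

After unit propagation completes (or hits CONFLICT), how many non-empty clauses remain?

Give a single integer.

unit clause [5] forces x5=T; simplify:
  satisfied 2 clause(s); 4 remain; assigned so far: [5]
unit clause [-1] forces x1=F; simplify:
  satisfied 2 clause(s); 2 remain; assigned so far: [1, 5]

Answer: 2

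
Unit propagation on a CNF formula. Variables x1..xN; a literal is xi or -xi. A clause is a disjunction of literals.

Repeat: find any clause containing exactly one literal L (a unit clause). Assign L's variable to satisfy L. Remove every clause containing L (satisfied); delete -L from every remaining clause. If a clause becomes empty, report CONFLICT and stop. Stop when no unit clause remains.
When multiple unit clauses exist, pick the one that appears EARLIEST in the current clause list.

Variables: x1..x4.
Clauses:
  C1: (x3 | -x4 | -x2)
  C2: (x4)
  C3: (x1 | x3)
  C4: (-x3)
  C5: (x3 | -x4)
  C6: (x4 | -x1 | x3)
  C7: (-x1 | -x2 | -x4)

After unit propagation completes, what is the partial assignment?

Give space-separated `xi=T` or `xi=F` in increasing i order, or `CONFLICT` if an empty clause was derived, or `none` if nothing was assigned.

Answer: CONFLICT

Derivation:
unit clause [4] forces x4=T; simplify:
  drop -4 from [3, -4, -2] -> [3, -2]
  drop -4 from [3, -4] -> [3]
  drop -4 from [-1, -2, -4] -> [-1, -2]
  satisfied 2 clause(s); 5 remain; assigned so far: [4]
unit clause [-3] forces x3=F; simplify:
  drop 3 from [3, -2] -> [-2]
  drop 3 from [1, 3] -> [1]
  drop 3 from [3] -> [] (empty!)
  satisfied 1 clause(s); 4 remain; assigned so far: [3, 4]
CONFLICT (empty clause)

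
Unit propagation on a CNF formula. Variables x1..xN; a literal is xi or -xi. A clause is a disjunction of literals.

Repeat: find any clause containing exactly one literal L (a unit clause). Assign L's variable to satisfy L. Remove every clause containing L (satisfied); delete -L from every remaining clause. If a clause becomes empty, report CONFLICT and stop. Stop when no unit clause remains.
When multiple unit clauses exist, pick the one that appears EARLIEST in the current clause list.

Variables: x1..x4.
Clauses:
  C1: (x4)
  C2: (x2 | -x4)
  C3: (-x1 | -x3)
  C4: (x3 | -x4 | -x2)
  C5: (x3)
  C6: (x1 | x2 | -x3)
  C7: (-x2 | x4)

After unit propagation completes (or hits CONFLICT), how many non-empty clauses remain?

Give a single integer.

unit clause [4] forces x4=T; simplify:
  drop -4 from [2, -4] -> [2]
  drop -4 from [3, -4, -2] -> [3, -2]
  satisfied 2 clause(s); 5 remain; assigned so far: [4]
unit clause [2] forces x2=T; simplify:
  drop -2 from [3, -2] -> [3]
  satisfied 2 clause(s); 3 remain; assigned so far: [2, 4]
unit clause [3] forces x3=T; simplify:
  drop -3 from [-1, -3] -> [-1]
  satisfied 2 clause(s); 1 remain; assigned so far: [2, 3, 4]
unit clause [-1] forces x1=F; simplify:
  satisfied 1 clause(s); 0 remain; assigned so far: [1, 2, 3, 4]

Answer: 0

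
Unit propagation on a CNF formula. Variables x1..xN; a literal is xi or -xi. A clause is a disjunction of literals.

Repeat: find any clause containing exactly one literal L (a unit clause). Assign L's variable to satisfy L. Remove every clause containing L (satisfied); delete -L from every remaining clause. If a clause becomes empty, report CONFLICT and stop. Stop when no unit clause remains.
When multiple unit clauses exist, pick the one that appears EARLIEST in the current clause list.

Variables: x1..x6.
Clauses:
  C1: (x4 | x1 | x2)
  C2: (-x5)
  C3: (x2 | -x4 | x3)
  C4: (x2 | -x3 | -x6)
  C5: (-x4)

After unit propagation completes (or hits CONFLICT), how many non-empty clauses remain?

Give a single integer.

Answer: 2

Derivation:
unit clause [-5] forces x5=F; simplify:
  satisfied 1 clause(s); 4 remain; assigned so far: [5]
unit clause [-4] forces x4=F; simplify:
  drop 4 from [4, 1, 2] -> [1, 2]
  satisfied 2 clause(s); 2 remain; assigned so far: [4, 5]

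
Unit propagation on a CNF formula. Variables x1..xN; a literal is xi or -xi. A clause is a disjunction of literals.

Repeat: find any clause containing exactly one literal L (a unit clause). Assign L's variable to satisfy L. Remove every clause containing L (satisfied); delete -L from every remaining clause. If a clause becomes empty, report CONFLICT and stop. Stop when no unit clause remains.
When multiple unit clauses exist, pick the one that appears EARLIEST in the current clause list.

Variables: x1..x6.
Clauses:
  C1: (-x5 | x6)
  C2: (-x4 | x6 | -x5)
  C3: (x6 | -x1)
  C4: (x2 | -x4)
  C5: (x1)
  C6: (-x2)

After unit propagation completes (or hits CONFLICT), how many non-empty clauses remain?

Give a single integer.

Answer: 0

Derivation:
unit clause [1] forces x1=T; simplify:
  drop -1 from [6, -1] -> [6]
  satisfied 1 clause(s); 5 remain; assigned so far: [1]
unit clause [6] forces x6=T; simplify:
  satisfied 3 clause(s); 2 remain; assigned so far: [1, 6]
unit clause [-2] forces x2=F; simplify:
  drop 2 from [2, -4] -> [-4]
  satisfied 1 clause(s); 1 remain; assigned so far: [1, 2, 6]
unit clause [-4] forces x4=F; simplify:
  satisfied 1 clause(s); 0 remain; assigned so far: [1, 2, 4, 6]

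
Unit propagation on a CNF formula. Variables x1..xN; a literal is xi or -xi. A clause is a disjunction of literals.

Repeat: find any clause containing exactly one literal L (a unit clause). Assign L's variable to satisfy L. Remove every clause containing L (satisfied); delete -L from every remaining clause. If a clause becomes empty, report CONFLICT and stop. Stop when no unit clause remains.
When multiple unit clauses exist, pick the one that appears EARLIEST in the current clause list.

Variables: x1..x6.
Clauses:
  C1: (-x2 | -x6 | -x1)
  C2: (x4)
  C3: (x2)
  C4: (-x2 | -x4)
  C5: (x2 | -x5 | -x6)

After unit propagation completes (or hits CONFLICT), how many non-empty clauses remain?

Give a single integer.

Answer: 1

Derivation:
unit clause [4] forces x4=T; simplify:
  drop -4 from [-2, -4] -> [-2]
  satisfied 1 clause(s); 4 remain; assigned so far: [4]
unit clause [2] forces x2=T; simplify:
  drop -2 from [-2, -6, -1] -> [-6, -1]
  drop -2 from [-2] -> [] (empty!)
  satisfied 2 clause(s); 2 remain; assigned so far: [2, 4]
CONFLICT (empty clause)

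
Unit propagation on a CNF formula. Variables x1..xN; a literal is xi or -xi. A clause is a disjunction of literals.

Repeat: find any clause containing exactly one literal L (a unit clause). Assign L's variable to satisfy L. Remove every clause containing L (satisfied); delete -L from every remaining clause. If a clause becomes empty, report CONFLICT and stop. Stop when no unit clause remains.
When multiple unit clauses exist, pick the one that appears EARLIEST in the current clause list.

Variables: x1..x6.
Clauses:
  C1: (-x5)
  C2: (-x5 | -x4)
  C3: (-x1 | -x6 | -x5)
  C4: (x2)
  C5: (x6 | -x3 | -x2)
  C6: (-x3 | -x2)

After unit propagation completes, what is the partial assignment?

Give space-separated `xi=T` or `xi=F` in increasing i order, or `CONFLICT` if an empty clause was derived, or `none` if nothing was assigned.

Answer: x2=T x3=F x5=F

Derivation:
unit clause [-5] forces x5=F; simplify:
  satisfied 3 clause(s); 3 remain; assigned so far: [5]
unit clause [2] forces x2=T; simplify:
  drop -2 from [6, -3, -2] -> [6, -3]
  drop -2 from [-3, -2] -> [-3]
  satisfied 1 clause(s); 2 remain; assigned so far: [2, 5]
unit clause [-3] forces x3=F; simplify:
  satisfied 2 clause(s); 0 remain; assigned so far: [2, 3, 5]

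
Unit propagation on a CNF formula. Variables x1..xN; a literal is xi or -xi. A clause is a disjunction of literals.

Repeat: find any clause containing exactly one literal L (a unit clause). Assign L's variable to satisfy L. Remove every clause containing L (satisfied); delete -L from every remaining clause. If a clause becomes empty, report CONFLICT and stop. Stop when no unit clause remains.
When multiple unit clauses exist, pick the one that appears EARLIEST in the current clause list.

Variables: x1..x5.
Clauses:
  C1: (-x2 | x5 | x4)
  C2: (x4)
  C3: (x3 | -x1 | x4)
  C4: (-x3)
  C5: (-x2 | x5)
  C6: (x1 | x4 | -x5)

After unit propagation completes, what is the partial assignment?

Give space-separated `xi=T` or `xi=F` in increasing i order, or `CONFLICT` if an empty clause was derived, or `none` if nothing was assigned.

Answer: x3=F x4=T

Derivation:
unit clause [4] forces x4=T; simplify:
  satisfied 4 clause(s); 2 remain; assigned so far: [4]
unit clause [-3] forces x3=F; simplify:
  satisfied 1 clause(s); 1 remain; assigned so far: [3, 4]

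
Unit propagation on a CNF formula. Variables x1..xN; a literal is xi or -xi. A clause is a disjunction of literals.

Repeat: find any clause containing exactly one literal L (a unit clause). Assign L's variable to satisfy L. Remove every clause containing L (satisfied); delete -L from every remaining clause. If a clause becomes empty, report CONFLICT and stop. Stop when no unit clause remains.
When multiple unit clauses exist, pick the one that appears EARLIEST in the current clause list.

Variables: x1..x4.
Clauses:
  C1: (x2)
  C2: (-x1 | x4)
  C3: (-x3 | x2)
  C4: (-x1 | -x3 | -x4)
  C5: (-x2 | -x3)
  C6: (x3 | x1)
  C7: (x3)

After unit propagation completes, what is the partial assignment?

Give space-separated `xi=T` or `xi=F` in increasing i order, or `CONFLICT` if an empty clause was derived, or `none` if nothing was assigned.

unit clause [2] forces x2=T; simplify:
  drop -2 from [-2, -3] -> [-3]
  satisfied 2 clause(s); 5 remain; assigned so far: [2]
unit clause [-3] forces x3=F; simplify:
  drop 3 from [3, 1] -> [1]
  drop 3 from [3] -> [] (empty!)
  satisfied 2 clause(s); 3 remain; assigned so far: [2, 3]
CONFLICT (empty clause)

Answer: CONFLICT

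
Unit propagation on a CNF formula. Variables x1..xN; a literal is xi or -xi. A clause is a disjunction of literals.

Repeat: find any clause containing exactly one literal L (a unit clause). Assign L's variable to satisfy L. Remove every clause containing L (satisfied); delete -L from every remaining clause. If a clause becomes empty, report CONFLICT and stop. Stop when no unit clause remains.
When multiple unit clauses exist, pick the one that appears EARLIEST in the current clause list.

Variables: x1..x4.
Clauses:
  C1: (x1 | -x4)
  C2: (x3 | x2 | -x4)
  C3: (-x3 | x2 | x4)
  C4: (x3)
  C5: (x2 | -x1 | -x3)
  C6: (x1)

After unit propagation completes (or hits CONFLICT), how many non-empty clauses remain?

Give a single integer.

unit clause [3] forces x3=T; simplify:
  drop -3 from [-3, 2, 4] -> [2, 4]
  drop -3 from [2, -1, -3] -> [2, -1]
  satisfied 2 clause(s); 4 remain; assigned so far: [3]
unit clause [1] forces x1=T; simplify:
  drop -1 from [2, -1] -> [2]
  satisfied 2 clause(s); 2 remain; assigned so far: [1, 3]
unit clause [2] forces x2=T; simplify:
  satisfied 2 clause(s); 0 remain; assigned so far: [1, 2, 3]

Answer: 0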